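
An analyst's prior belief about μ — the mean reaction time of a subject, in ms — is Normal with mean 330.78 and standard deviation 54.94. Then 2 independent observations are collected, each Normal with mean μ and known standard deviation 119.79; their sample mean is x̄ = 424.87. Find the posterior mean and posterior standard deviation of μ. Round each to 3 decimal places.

Posterior mean ≈ 358.642; posterior SD ≈ 46.093

With known σ, the Normal prior is conjugate. Weight on the data is w = (n/σ²)/(n/σ² + 1/τ₀²) = 0.00013938/(0.00013938+0.00033130) = 0.29612.
Posterior mean = w·x̄ + (1−w)·μ₀ = 0.29612·424.87 + 0.70388·330.78 = 358.642. Posterior variance = 1/(0.00013938+0.00033130) = 2124.60, so SD = 46.093.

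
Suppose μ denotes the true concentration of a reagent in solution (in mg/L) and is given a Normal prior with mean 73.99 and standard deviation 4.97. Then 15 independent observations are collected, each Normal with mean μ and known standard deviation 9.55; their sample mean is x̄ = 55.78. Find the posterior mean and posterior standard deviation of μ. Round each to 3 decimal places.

With known σ, the Normal prior is conjugate. Weight on the data is w = (n/σ²)/(n/σ² + 1/τ₀²) = 0.164469/(0.164469+0.0404844) = 0.80247.
Posterior mean = w·x̄ + (1−w)·μ₀ = 0.80247·55.78 + 0.19753·73.99 = 59.377. Posterior variance = 1/(0.164469+0.0404844) = 4.87915, so SD = 2.209.

Posterior mean ≈ 59.377; posterior SD ≈ 2.209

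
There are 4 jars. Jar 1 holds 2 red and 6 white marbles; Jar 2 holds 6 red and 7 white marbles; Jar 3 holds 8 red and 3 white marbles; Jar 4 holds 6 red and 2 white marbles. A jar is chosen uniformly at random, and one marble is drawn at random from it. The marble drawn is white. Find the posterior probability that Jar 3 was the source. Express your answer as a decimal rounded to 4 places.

P(white|Jar 1) = 0.75; P(white|Jar 2) = 0.5385; P(white|Jar 3) = 0.2727; P(white|Jar 4) = 0.25.
Prior × likelihood for each source: 0.25·0.75=0.1875, 0.25·0.5385=0.1346, 0.25·0.2727=0.06818, 0.25·0.25=0.06250. Summing gives P(white) = 0.45280.
P(Jar 3 | white) = 0.06818 / 0.45280 = 0.1506.

Posterior probability ≈ 0.1506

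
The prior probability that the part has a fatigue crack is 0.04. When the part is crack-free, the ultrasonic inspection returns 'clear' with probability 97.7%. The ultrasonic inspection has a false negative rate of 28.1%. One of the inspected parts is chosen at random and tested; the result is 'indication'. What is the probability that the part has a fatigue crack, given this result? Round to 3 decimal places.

P(H | E) ≈ 0.566

Let H be the event that the part has a fatigue crack. P(H) = 0.04, so P(¬H) = 0.96. With E the 'indication' result, P(E|H) = 0.719 and P(E|¬H) = 0.023.
P(E) = 0.719·0.04 + 0.023·0.96 = 0.028760 + 0.022080 = 0.050840.
By Bayes' theorem, P(H|E) = 0.028760 / 0.050840 = 0.566.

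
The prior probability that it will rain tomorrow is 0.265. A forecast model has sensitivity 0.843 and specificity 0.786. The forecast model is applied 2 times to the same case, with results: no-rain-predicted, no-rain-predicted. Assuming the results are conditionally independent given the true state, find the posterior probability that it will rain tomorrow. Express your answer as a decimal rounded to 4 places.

With H the event that it will rain tomorrow, the joint likelihood of the observed sequence is P(data|H) = 0.157·0.157 = 0.024649 and P(data|¬H) = 0.786·0.786 = 0.61780.
Bayes: P(H|data) = 0.265·0.024649 / (0.265·0.024649 + 0.735·0.61780) = 0.0065320/0.46061 = 0.0142.

Posterior P(H) ≈ 0.0142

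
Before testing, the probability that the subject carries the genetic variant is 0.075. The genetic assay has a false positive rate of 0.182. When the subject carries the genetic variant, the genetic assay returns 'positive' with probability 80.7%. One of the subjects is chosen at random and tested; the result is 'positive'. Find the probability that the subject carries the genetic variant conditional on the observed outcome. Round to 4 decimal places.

Write H for 'the subject carries the genetic variant'. Prior odds H:¬H = 0.075/0.925 = 0.081081. For the 'positive' outcome, the likelihood ratio is 0.807/0.182 = 4.4341.
Posterior odds = 0.081081 × 4.4341 = 0.35952, so P(H|E) = 0.35952/(1+0.35952) = 0.2644.

P(H | E) ≈ 0.2644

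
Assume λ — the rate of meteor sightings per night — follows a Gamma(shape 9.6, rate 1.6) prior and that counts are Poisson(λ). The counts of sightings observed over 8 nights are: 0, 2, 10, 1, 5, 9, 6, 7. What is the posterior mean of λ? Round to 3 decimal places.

The Poisson likelihood adds the total count to the shape and the number of exposure periods to the rate. Here ∑xᵢ = 40 and n = 8, so shape 9.6→49.6 and rate 1.6→9.6.
Posterior mean = shape/rate = 49.6/9.6 = 5.167.

Posterior mean ≈ 5.167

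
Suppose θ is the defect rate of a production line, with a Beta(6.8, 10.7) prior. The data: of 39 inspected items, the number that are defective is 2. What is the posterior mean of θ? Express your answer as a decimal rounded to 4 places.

Posterior mean ≈ 0.1558

Observing 2 successes and 37 failures updates Beta(6.8, 10.7) by adding the success and failure counts to the two shape parameters: α = 6.8+2 = 8.8, β = 10.7+37 = 47.7.
E[θ | data] = 8.8/(8.8+47.7) = 0.1558.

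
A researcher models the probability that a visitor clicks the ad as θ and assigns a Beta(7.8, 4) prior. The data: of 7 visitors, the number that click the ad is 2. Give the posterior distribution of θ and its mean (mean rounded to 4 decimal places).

Posterior: Beta(9.8, 9); mean ≈ 0.5213

Observing 2 successes and 5 failures updates Beta(7.8, 4) by adding the success and failure counts to the two shape parameters: α = 7.8+2 = 9.8, β = 4+5 = 9.
Posterior mean = α/(α+β) = 9.8/18.8 = 0.5213.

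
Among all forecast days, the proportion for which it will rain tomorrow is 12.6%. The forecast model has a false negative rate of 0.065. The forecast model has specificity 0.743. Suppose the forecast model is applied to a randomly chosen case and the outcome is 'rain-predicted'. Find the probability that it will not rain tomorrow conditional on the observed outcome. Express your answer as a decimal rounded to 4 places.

Let H be the event that it will rain tomorrow. P(H) = 0.126, so P(¬H) = 0.874. With E the 'rain-predicted' result, P(E|H) = 0.935 and P(E|¬H) = 0.257.
P(E) = 0.935·0.126 + 0.257·0.874 = 0.11781 + 0.22462 = 0.34243.
By Bayes' theorem, P(H|E) = 0.11781 / 0.34243 = 0.3440. Hence P(¬H|E) = 1 − 0.3440 = 0.6560.

P(¬H | E) ≈ 0.6560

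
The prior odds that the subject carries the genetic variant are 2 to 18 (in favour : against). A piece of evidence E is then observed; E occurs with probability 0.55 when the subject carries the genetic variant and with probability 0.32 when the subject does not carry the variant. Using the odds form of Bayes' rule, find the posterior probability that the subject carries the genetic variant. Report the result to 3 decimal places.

Prior odds = 2/18 = 0.11111.
Likelihood ratio for E = 0.55/0.32 = 1.7188.
Posterior odds = prior odds × LR = 0.19097.
Posterior probability = odds/(1+odds) = 0.19097/1.1910 = 0.160.

Posterior probability ≈ 0.160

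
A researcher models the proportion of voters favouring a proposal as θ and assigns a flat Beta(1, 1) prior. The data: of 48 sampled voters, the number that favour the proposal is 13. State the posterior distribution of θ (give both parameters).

The binomial likelihood is conjugate to the Beta prior: with 13 successes and 35 failures, the posterior is Beta(1+13, 1+35) = Beta(14, 36).

Posterior: Beta(14, 36)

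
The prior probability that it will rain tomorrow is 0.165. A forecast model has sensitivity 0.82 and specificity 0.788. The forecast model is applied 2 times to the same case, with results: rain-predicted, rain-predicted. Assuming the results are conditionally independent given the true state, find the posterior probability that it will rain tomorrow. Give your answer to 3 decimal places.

Let H be the event that it will rain tomorrow; start with P(H) = 0.165. P('rain-predicted'|H) = 0.82, P('rain-predicted'|¬H) = 0.212.
Update on result 1 ('rain-predicted'): P(H) ← 0.82·0.1650 / (0.82·0.1650 + 0.212·0.8350) = 0.13530/0.31232 = 0.4332.
Update on result 2 ('rain-predicted'): P(H) ← 0.82·0.4332 / (0.82·0.4332 + 0.212·0.5668) = 0.35523/0.47539 = 0.7472.

Posterior P(H) ≈ 0.747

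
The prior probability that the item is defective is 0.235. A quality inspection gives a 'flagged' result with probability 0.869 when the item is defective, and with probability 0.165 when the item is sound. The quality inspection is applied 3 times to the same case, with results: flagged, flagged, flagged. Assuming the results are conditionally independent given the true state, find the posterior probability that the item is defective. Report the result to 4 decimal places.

Posterior P(H) ≈ 0.9782

Let H be the event that the item is defective; start with P(H) = 0.235. P('flagged'|H) = 0.869, P('flagged'|¬H) = 0.165.
Update on result 1 ('flagged'): P(H) ← 0.869·0.2350 / (0.869·0.2350 + 0.165·0.7650) = 0.20421/0.33044 = 0.6180.
Update on result 2 ('flagged'): P(H) ← 0.869·0.6180 / (0.869·0.6180 + 0.165·0.3820) = 0.53705/0.60008 = 0.8950.
Update on result 3 ('flagged'): P(H) ← 0.869·0.8950 / (0.869·0.8950 + 0.165·0.1050) = 0.77773/0.79506 = 0.9782.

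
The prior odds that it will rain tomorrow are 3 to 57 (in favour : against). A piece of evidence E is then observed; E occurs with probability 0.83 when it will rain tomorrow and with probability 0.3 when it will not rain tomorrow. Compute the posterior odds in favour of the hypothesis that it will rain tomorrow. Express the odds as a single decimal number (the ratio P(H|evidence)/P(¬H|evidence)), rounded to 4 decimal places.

Prior odds = 3/57 = 0.052632.
Likelihood ratio for E = 0.83/0.3 = 2.7667.
Posterior odds = prior odds × LR = 0.14561.

Posterior odds ≈ 0.1456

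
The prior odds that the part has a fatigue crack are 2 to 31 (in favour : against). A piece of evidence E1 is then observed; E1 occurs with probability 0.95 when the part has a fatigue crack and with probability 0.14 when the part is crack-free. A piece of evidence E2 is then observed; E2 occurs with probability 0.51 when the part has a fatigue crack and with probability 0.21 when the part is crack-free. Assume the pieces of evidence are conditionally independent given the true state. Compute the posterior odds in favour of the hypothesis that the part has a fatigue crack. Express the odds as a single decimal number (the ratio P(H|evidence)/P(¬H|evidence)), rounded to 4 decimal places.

Posterior odds ≈ 1.0632

Prior odds = 2/31 = 0.064516.
Likelihood ratio for E1 = 0.95/0.14 = 6.7857.
Likelihood ratio for E2 = 0.51/0.21 = 2.4286.
Posterior odds = prior odds × LR₁ × LR₂ = 1.0632.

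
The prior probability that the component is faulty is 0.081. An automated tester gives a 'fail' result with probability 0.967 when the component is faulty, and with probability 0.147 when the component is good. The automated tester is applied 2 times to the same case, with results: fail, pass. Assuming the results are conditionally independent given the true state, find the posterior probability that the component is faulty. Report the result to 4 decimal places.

Posterior P(H) ≈ 0.0219

With H the event that the component is faulty, the joint likelihood of the observed sequence is P(data|H) = 0.967·0.033 = 0.031911 and P(data|¬H) = 0.147·0.853 = 0.12539.
Bayes: P(H|data) = 0.081·0.031911 / (0.081·0.031911 + 0.919·0.12539) = 0.0025848/0.11782 = 0.0219.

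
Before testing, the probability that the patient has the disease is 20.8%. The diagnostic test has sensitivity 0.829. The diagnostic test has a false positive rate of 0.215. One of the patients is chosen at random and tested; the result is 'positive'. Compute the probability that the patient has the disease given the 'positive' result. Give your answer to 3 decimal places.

Let H be the event that the patient has the disease. P(H) = 0.208, so P(¬H) = 0.792. With E the 'positive' result, P(E|H) = 0.829 and P(E|¬H) = 0.215.
P(E) = 0.829·0.208 + 0.215·0.792 = 0.17243 + 0.17028 = 0.34271.
By Bayes' theorem, P(H|E) = 0.17243 / 0.34271 = 0.503.

P(H | E) ≈ 0.503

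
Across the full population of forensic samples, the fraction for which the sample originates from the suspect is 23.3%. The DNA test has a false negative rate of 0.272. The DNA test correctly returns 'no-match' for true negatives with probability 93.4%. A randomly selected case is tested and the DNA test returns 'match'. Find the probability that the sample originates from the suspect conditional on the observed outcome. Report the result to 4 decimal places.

Write H for 'the sample originates from the suspect'. Prior odds H:¬H = 0.233/0.767 = 0.30378. For the 'match' outcome, the likelihood ratio is 0.728/0.066 = 11.030.
Posterior odds = 0.30378 × 11.030 = 3.3508, so P(H|E) = 3.3508/(1+3.3508) = 0.7702.

P(H | E) ≈ 0.7702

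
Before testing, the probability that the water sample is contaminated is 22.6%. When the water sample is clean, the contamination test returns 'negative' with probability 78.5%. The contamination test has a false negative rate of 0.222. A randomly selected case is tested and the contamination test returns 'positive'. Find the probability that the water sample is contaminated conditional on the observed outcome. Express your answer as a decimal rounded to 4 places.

P(H | E) ≈ 0.5138

Let H be the event that the water sample is contaminated. P(H) = 0.226, so P(¬H) = 0.774. With E the 'positive' result, P(E|H) = 0.778 and P(E|¬H) = 0.215.
P(E) = 0.778·0.226 + 0.215·0.774 = 0.17583 + 0.16641 = 0.34224.
By Bayes' theorem, P(H|E) = 0.17583 / 0.34224 = 0.5138.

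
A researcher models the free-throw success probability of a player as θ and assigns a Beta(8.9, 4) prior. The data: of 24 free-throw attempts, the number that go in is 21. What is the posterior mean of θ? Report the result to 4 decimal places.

Posterior mean ≈ 0.8103

Observing 21 successes and 3 failures updates Beta(8.9, 4) by adding the success and failure counts to the two shape parameters: α = 8.9+21 = 29.9, β = 4+3 = 7.
Posterior mean = α/(α+β) = 29.9/36.9 = 0.8103.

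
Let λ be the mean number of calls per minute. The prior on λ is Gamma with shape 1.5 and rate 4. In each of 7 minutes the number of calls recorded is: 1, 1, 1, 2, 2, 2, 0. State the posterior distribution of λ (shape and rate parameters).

Total count ∑xᵢ = 9 over n = 7 minutes.
Gamma is conjugate to the Poisson likelihood: posterior is Gamma(shape = 1.5+9 = 10.5, rate = 4+7 = 11).

Posterior: Gamma(shape=10.5, rate=11)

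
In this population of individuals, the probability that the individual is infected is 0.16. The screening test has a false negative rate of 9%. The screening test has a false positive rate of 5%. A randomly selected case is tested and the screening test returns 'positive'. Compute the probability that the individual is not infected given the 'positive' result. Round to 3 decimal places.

Write H for 'the individual is infected'. Prior odds H:¬H = 0.16/0.84 = 0.19048. For the 'positive' outcome, the likelihood ratio is 0.91/0.05 = 18.200.
Posterior odds = 0.19048 × 18.200 = 3.4667, so P(H|E) = 3.4667/(1+3.4667) = 0.776. Then P(¬H|E) = 1 − 0.776 = 0.224.

P(¬H | E) ≈ 0.224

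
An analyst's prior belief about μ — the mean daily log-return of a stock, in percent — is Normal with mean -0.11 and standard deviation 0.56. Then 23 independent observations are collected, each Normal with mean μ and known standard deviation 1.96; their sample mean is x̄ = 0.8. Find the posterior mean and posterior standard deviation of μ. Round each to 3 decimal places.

Posterior mean ≈ 0.484; posterior SD ≈ 0.330

With known σ, the Normal prior is conjugate. Weight on the data is w = (n/σ²)/(n/σ² + 1/τ₀²) = 5.98709/(5.98709+3.18878) = 0.65248.
Posterior mean = w·x̄ + (1−w)·μ₀ = 0.65248·0.8 + 0.34752·-0.11 = 0.484. Posterior variance = 1/(5.98709+3.18878) = 0.108982, so SD = 0.330.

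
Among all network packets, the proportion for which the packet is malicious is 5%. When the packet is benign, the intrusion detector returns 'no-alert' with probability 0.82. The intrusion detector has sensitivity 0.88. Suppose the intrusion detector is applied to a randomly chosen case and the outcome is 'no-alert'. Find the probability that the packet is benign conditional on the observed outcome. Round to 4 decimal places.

P(¬H | E) ≈ 0.9924

Let H be the event that the packet is malicious. P(H) = 0.05, so P(¬H) = 0.95. With E the 'no-alert' result, P(E|H) = 0.12 and P(E|¬H) = 0.82.
P(E) = 0.12·0.05 + 0.82·0.95 = 0.0060000 + 0.77900 = 0.78500.
By Bayes' theorem, P(H|E) = 0.0060000 / 0.78500 = 0.0076. Hence P(¬H|E) = 1 − 0.0076 = 0.9924.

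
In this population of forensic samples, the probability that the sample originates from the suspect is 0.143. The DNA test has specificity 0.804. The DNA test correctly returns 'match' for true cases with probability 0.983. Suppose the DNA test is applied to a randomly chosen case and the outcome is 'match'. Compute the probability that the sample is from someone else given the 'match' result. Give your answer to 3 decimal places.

Let H be the event that the sample originates from the suspect. P(H) = 0.143, so P(¬H) = 0.857. With E the 'match' result, P(E|H) = 0.983 and P(E|¬H) = 0.196.
P(E) = 0.983·0.143 + 0.196·0.857 = 0.14057 + 0.16797 = 0.30854.
By Bayes' theorem, P(H|E) = 0.14057 / 0.30854 = 0.456. Hence P(¬H|E) = 1 − 0.456 = 0.544.

P(¬H | E) ≈ 0.544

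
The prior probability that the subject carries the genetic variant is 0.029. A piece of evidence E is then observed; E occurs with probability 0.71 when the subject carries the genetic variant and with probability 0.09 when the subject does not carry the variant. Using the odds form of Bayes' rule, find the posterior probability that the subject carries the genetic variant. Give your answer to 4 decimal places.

Posterior probability ≈ 0.1907

Prior odds = 0.029/(1−0.029) = 0.029866.
Likelihood ratio for E = 0.71/0.09 = 7.8889.
Posterior odds = prior odds × LR = 0.23561.
Posterior probability = odds/(1+odds) = 0.23561/1.2356 = 0.1907.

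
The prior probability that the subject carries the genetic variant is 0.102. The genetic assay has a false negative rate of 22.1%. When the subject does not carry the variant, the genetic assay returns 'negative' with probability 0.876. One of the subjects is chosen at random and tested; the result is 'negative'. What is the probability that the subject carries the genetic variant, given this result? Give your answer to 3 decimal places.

Write H for 'the subject carries the genetic variant'. Prior odds H:¬H = 0.102/0.898 = 0.11359. For the 'negative' outcome, the likelihood ratio is 0.221/0.876 = 0.25228.
Posterior odds = 0.11359 × 0.25228 = 0.028656, so P(H|E) = 0.028656/(1+0.028656) = 0.028.

P(H | E) ≈ 0.028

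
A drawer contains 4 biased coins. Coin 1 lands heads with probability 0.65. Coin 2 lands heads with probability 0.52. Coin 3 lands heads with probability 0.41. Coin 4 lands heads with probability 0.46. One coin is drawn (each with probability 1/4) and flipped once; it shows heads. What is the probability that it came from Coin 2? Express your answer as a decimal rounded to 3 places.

Posterior probability ≈ 0.255

P(heads|C1) = 0.65; P(heads|C2) = 0.52; P(heads|C3) = 0.41; P(heads|C4) = 0.46.
Prior × likelihood for each source: 0.25·0.65=0.1625, 0.25·0.52=0.1300, 0.25·0.41=0.1025, 0.25·0.46=0.1150. Summing gives P(heads) = 0.51000.
P(Coin 2 | heads) = 0.1300 / 0.51000 = 0.255.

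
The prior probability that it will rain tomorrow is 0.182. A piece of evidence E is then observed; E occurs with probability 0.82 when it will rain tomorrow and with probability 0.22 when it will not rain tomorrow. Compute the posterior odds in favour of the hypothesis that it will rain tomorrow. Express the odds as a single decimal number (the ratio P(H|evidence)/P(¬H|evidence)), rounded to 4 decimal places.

Posterior odds ≈ 0.8293

Prior odds = 0.182/(1−0.182) = 0.22249. In log-odds, ln(0.22249) = -1.5029.
Add log likelihood ratio: ln(3.7273) = 1.3157.
Posterior log-odds = -0.18718, so posterior odds = exp(-0.18718) = 0.82930.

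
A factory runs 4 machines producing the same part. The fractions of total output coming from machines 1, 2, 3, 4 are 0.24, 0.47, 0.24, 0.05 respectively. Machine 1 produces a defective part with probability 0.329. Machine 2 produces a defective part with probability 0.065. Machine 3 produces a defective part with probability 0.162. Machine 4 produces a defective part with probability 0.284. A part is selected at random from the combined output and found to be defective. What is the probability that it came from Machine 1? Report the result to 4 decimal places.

Posterior probability ≈ 0.4856

Tabulate prior·likelihood by source: [1] prior 0.24, lik 0.329, product 0.07896; [2] prior 0.47, lik 0.065, product 0.03055; [3] prior 0.24, lik 0.162, product 0.03888; [4] prior 0.05, lik 0.284, product 0.01420.
Normalizing constant = 0.16259; the posterior for Machine 1 is its product over the sum, 0.07896/0.16259 = 0.4856.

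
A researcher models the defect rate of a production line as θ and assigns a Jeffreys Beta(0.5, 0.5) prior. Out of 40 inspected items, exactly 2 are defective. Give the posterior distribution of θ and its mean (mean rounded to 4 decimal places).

Observing 2 successes and 38 failures updates Beta(0.5, 0.5) by adding the success and failure counts to the two shape parameters: α = 0.5+2 = 2.5, β = 0.5+38 = 38.5.
Posterior mean = α/(α+β) = 2.5/41 = 0.0610.

Posterior: Beta(2.5, 38.5); mean ≈ 0.0610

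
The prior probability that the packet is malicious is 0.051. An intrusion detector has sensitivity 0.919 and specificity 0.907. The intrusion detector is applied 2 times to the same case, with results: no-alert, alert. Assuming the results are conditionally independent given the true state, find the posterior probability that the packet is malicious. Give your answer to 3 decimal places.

Posterior P(H) ≈ 0.045

Let H be the event that the packet is malicious; start with P(H) = 0.051. P('alert'|H) = 0.919, P('alert'|¬H) = 0.093.
Update on result 1 ('no-alert'): P(H) ← 0.081·0.0510 / (0.081·0.0510 + 0.907·0.9490) = 0.0041310/0.86487 = 0.0048.
Update on result 2 ('alert'): P(H) ← 0.919·0.0048 / (0.919·0.0048 + 0.093·0.9952) = 0.0043895/0.096945 = 0.0453.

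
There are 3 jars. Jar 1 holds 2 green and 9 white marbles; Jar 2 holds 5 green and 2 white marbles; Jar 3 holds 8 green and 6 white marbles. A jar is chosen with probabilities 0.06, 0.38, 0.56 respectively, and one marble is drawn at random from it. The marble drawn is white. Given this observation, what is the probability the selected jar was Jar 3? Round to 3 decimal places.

Posterior probability ≈ 0.604

P(white|Jar 1) = 0.8182; P(white|Jar 2) = 0.2857; P(white|Jar 3) = 0.4286.
Prior × likelihood for each source: 0.06·0.8182=0.04909, 0.38·0.2857=0.1086, 0.56·0.4286=0.2400. Summing gives P(white) = 0.39766.
P(Jar 3 | white) = 0.2400 / 0.39766 = 0.604.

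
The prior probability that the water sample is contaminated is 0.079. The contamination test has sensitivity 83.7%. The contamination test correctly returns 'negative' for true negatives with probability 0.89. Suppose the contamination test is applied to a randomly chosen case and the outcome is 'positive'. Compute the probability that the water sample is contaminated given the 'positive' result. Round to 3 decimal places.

P(H | E) ≈ 0.395

Write H for 'the water sample is contaminated'. Prior odds H:¬H = 0.079/0.921 = 0.085776. For the 'positive' outcome, the likelihood ratio is 0.837/0.11 = 7.6091.
Posterior odds = 0.085776 × 7.6091 = 0.65268, so P(H|E) = 0.65268/(1+0.65268) = 0.395.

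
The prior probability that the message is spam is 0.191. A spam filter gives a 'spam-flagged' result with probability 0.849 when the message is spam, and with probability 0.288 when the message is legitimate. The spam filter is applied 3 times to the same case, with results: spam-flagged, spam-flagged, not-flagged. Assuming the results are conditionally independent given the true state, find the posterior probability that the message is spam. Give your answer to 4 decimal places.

Let H be the event that the message is spam; start with P(H) = 0.191. P('spam-flagged'|H) = 0.849, P('spam-flagged'|¬H) = 0.288.
Update on result 1 ('spam-flagged'): P(H) ← 0.849·0.1910 / (0.849·0.1910 + 0.288·0.8090) = 0.16216/0.39515 = 0.4104.
Update on result 2 ('spam-flagged'): P(H) ← 0.849·0.4104 / (0.849·0.4104 + 0.288·0.5896) = 0.34841/0.51822 = 0.6723.
Update on result 3 ('not-flagged'): P(H) ← 0.151·0.6723 / (0.151·0.6723 + 0.712·0.3277) = 0.10152/0.33483 = 0.3032.

Posterior P(H) ≈ 0.3032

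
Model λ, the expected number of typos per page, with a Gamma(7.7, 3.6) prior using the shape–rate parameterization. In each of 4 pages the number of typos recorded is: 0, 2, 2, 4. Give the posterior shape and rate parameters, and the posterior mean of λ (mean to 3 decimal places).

The Poisson likelihood adds the total count to the shape and the number of exposure periods to the rate. Here ∑xᵢ = 8 and n = 4, so shape 7.7→15.7 and rate 3.6→7.6.
E[λ | data] = 15.7/7.6 = 2.066.

Posterior: Gamma(shape=15.7, rate=7.6); mean ≈ 2.066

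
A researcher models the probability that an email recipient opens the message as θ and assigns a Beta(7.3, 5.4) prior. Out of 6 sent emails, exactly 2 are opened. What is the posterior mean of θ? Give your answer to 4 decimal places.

Posterior mean ≈ 0.4973

Observing 2 successes and 4 failures updates Beta(7.3, 5.4) by adding the success and failure counts to the two shape parameters: α = 7.3+2 = 9.3, β = 5.4+4 = 9.4.
Posterior mean = α/(α+β) = 9.3/18.7 = 0.4973.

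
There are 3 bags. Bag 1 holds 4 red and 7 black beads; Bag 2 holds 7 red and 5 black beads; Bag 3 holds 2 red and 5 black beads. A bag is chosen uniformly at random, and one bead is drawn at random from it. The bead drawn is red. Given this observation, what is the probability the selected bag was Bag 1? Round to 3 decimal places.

Posterior probability ≈ 0.295

P(red|Bag 1) = 0.3636; P(red|Bag 2) = 0.5833; P(red|Bag 3) = 0.2857.
Prior × likelihood for each source: 0.333333·0.3636=0.1212, 0.333333·0.5833=0.1944, 0.333333·0.2857=0.09524. Summing gives P(red) = 0.41089.
P(Bag 1 | red) = 0.1212 / 0.41089 = 0.295.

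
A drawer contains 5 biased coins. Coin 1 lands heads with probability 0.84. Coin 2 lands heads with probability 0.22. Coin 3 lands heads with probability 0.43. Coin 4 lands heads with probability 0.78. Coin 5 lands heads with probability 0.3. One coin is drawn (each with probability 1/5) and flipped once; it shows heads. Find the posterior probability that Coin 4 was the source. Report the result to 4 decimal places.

P(heads|C1) = 0.84; P(heads|C2) = 0.22; P(heads|C3) = 0.43; P(heads|C4) = 0.78; P(heads|C5) = 0.3.
Prior × likelihood for each source: 0.2·0.84=0.1680, 0.2·0.22=0.04400, 0.2·0.43=0.08600, 0.2·0.78=0.1560, 0.2·0.3=0.06000. Summing gives P(heads) = 0.51400.
P(Coin 4 | heads) = 0.1560 / 0.51400 = 0.3035.

Posterior probability ≈ 0.3035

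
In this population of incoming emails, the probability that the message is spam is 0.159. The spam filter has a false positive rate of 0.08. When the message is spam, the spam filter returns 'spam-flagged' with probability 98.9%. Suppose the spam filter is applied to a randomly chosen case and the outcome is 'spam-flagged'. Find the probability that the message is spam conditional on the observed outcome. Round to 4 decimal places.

P(H | E) ≈ 0.7004

Write H for 'the message is spam'. Prior odds H:¬H = 0.159/0.841 = 0.18906. For the 'spam-flagged' outcome, the likelihood ratio is 0.989/0.08 = 12.362.
Posterior odds = 0.18906 × 12.362 = 2.3373, so P(H|E) = 2.3373/(1+2.3373) = 0.7004.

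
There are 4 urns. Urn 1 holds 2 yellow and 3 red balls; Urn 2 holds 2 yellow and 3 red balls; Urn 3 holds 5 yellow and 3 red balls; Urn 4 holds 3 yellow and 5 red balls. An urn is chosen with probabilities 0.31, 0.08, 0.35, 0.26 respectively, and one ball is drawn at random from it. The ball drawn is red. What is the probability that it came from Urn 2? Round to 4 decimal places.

Posterior probability ≈ 0.0910

P(red|Urn 1) = 0.6; P(red|Urn 2) = 0.6; P(red|Urn 3) = 0.375; P(red|Urn 4) = 0.625.
Prior × likelihood for each source: 0.31·0.6=0.1860, 0.08·0.6=0.04800, 0.35·0.375=0.1312, 0.26·0.625=0.1625. Summing gives P(red) = 0.52775.
P(Urn 2 | red) = 0.04800 / 0.52775 = 0.0910.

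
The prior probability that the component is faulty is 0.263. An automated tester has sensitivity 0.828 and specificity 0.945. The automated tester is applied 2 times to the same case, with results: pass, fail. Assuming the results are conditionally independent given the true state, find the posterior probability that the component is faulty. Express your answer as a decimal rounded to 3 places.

Posterior P(H) ≈ 0.494

With H the event that the component is faulty, the joint likelihood of the observed sequence is P(data|H) = 0.172·0.828 = 0.14242 and P(data|¬H) = 0.945·0.055 = 0.051975.
Bayes: P(H|data) = 0.263·0.14242 / (0.263·0.14242 + 0.737·0.051975) = 0.037455/0.075761 = 0.4944.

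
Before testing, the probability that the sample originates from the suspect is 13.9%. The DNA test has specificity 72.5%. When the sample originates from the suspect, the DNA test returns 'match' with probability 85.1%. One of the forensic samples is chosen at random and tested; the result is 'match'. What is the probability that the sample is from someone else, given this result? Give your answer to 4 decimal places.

Let H be the event that the sample originates from the suspect. P(H) = 0.139, so P(¬H) = 0.861. With E the 'match' result, P(E|H) = 0.851 and P(E|¬H) = 0.275.
P(E) = 0.851·0.139 + 0.275·0.861 = 0.11829 + 0.23678 = 0.35506.
By Bayes' theorem, P(H|E) = 0.11829 / 0.35506 = 0.3331. Hence P(¬H|E) = 1 − 0.3331 = 0.6669.

P(¬H | E) ≈ 0.6669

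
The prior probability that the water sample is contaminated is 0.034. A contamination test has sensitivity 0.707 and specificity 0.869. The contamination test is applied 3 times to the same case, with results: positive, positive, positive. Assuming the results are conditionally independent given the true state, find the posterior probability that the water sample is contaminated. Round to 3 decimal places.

Posterior P(H) ≈ 0.847

Let H be the event that the water sample is contaminated; start with P(H) = 0.034. P('positive'|H) = 0.707, P('positive'|¬H) = 0.131.
Update on result 1 ('positive'): P(H) ← 0.707·0.0340 / (0.707·0.0340 + 0.131·0.9660) = 0.024038/0.15058 = 0.1596.
Update on result 2 ('positive'): P(H) ← 0.707·0.1596 / (0.707·0.1596 + 0.131·0.8404) = 0.11286/0.22295 = 0.5062.
Update on result 3 ('positive'): P(H) ← 0.707·0.5062 / (0.707·0.5062 + 0.131·0.4938) = 0.35789/0.42258 = 0.8469.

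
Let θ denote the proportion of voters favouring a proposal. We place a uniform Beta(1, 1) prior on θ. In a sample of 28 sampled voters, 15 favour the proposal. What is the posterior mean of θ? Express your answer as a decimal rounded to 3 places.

Observing 15 successes and 13 failures updates Beta(1, 1) by adding the success and failure counts to the two shape parameters: α = 1+15 = 16, β = 1+13 = 14.
Posterior mean = α/(α+β) = 16/30 = 0.533.

Posterior mean ≈ 0.533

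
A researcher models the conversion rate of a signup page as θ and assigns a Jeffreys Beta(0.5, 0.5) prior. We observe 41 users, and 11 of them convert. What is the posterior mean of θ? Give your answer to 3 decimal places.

The binomial likelihood is conjugate to the Beta prior: with 11 successes and 30 failures, the posterior is Beta(0.5+11, 0.5+30) = Beta(11.5, 30.5).
Posterior mean = α/(α+β) = 11.5/42 = 0.274.

Posterior mean ≈ 0.274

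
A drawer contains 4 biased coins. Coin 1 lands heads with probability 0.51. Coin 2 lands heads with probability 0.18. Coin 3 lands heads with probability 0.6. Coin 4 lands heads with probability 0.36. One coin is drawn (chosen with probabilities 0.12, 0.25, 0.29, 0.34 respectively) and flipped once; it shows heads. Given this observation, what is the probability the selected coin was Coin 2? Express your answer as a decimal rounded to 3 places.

Posterior probability ≈ 0.112

P(heads|C1) = 0.51; P(heads|C2) = 0.18; P(heads|C3) = 0.6; P(heads|C4) = 0.36.
Prior × likelihood for each source: 0.12·0.51=0.06120, 0.25·0.18=0.04500, 0.29·0.6=0.1740, 0.34·0.36=0.1224. Summing gives P(heads) = 0.40260.
P(Coin 2 | heads) = 0.04500 / 0.40260 = 0.112.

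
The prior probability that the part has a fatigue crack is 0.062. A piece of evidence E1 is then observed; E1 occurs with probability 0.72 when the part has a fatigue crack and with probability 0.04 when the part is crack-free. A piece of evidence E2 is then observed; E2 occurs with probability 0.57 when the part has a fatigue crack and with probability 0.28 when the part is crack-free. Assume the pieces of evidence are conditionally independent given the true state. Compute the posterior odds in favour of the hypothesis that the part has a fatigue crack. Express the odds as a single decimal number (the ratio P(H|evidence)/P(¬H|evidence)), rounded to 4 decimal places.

Posterior odds ≈ 2.4220

Prior odds = 0.062/(1−0.062) = 0.066098.
Likelihood ratio for E1 = 0.72/0.04 = 18.000.
Likelihood ratio for E2 = 0.57/0.28 = 2.0357.
Posterior odds = prior odds × LR₁ × LR₂ = 2.4220.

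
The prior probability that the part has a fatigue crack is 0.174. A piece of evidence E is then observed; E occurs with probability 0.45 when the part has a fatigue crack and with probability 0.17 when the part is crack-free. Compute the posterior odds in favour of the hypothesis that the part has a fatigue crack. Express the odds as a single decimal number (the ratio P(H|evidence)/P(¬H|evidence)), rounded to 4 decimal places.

Posterior odds ≈ 0.5576

Prior odds = 0.174/(1−0.174) = 0.21065.
Likelihood ratio for E = 0.45/0.17 = 2.6471.
Posterior odds = prior odds × LR = 0.55761.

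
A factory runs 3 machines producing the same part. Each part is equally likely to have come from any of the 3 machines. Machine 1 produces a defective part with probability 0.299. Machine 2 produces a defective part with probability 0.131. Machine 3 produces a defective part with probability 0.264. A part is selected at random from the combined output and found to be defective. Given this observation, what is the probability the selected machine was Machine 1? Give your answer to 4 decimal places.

Posterior probability ≈ 0.4308

Tabulate prior·likelihood by source: [1] prior 0.333333, lik 0.299, product 0.09967; [2] prior 0.333333, lik 0.131, product 0.04367; [3] prior 0.333333, lik 0.264, product 0.08800.
Normalizing constant = 0.23133; the posterior for Machine 1 is its product over the sum, 0.09967/0.23133 = 0.4308.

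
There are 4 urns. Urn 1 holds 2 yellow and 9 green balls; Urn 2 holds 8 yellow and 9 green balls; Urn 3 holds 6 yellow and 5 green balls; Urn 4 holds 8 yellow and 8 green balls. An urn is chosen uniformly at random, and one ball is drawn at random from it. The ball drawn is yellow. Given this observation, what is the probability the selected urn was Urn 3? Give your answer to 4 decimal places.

Posterior probability ≈ 0.3213

Tabulate prior·likelihood by source: [1] prior 0.25, lik 0.1818, product 0.04545; [2] prior 0.25, lik 0.4706, product 0.1176; [3] prior 0.25, lik 0.5455, product 0.1364; [4] prior 0.25, lik 0.5, product 0.1250.
Normalizing constant = 0.42447; the posterior for Urn 3 is its product over the sum, 0.1364/0.42447 = 0.3213.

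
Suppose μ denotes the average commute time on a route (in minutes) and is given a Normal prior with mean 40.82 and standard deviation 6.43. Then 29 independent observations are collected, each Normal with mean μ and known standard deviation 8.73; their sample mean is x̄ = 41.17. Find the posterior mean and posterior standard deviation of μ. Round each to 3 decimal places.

With known σ, the Normal prior is conjugate. Weight on the data is w = (n/σ²)/(n/σ² + 1/τ₀²) = 0.380513/(0.380513+0.0241868) = 0.94024.
Posterior mean = w·x̄ + (1−w)·μ₀ = 0.94024·41.17 + 0.059765·40.82 = 41.149. Posterior variance = 1/(0.380513+0.0241868) = 2.47097, so SD = 1.572.

Posterior mean ≈ 41.149; posterior SD ≈ 1.572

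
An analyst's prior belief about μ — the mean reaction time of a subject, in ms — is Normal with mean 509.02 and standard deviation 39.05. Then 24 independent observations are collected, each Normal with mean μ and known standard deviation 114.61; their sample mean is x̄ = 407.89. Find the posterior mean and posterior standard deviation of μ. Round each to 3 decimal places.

With known σ, the Normal prior is conjugate. Weight on the data is w = (n/σ²)/(n/σ² + 1/τ₀²) = 0.00182712/(0.00182712+0.00065578) = 0.73588.
Posterior mean = w·x̄ + (1−w)·μ₀ = 0.73588·407.89 + 0.26412·509.02 = 434.600. Posterior variance = 1/(0.00182712+0.00065578) = 402.755, so SD = 20.069.

Posterior mean ≈ 434.600; posterior SD ≈ 20.069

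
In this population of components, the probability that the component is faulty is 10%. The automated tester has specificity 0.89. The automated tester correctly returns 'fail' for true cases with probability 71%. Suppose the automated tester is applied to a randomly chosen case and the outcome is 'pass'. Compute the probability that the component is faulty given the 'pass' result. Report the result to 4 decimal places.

Let H be the event that the component is faulty. P(H) = 0.1, so P(¬H) = 0.9. With E the 'pass' result, P(E|H) = 0.29 and P(E|¬H) = 0.89.
P(E) = 0.29·0.1 + 0.89·0.9 = 0.029000 + 0.80100 = 0.83000.
By Bayes' theorem, P(H|E) = 0.029000 / 0.83000 = 0.0349.

P(H | E) ≈ 0.0349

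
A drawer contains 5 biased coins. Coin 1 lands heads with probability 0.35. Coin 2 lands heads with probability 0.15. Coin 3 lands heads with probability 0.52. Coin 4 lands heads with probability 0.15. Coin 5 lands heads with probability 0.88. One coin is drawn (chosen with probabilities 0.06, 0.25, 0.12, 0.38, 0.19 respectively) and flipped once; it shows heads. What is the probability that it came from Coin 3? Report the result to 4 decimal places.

Tabulate prior·likelihood by source: [1] prior 0.06, lik 0.35, product 0.02100; [2] prior 0.25, lik 0.15, product 0.03750; [3] prior 0.12, lik 0.52, product 0.06240; [4] prior 0.38, lik 0.15, product 0.05700; [5] prior 0.19, lik 0.88, product 0.1672.
Normalizing constant = 0.34510; the posterior for Coin 3 is its product over the sum, 0.06240/0.34510 = 0.1808.

Posterior probability ≈ 0.1808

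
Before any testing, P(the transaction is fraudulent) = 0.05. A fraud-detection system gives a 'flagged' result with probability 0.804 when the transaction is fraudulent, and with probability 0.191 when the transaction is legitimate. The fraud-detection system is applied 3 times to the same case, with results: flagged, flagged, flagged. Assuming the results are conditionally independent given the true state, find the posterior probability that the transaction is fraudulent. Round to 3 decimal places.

Posterior P(H) ≈ 0.797

Let H be the event that the transaction is fraudulent; start with P(H) = 0.05. P('flagged'|H) = 0.804, P('flagged'|¬H) = 0.191.
Update on result 1 ('flagged'): P(H) ← 0.804·0.0500 / (0.804·0.0500 + 0.191·0.9500) = 0.040200/0.22165 = 0.1814.
Update on result 2 ('flagged'): P(H) ← 0.804·0.1814 / (0.804·0.1814 + 0.191·0.8186) = 0.14582/0.30218 = 0.4826.
Update on result 3 ('flagged'): P(H) ← 0.804·0.4826 / (0.804·0.4826 + 0.191·0.5174) = 0.38798/0.48681 = 0.7970.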